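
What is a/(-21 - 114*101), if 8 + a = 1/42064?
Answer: 336511/485208240 ≈ 0.00069354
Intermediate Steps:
a = -336511/42064 (a = -8 + 1/42064 = -336511/42064 ≈ -8.0000)
a/(-21 - 114*101) = -336511/(42064*(-21 - 114*101)) = -336511/(42064*(-21 - 11514)) = -336511/42064/(-11535) = -336511/42064*(-1/11535) = 336511/485208240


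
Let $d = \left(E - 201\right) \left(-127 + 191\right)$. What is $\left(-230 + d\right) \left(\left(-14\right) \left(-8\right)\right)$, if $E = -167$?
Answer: $-2663584$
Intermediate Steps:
$d = -23552$ ($d = \left(-167 - 201\right) \left(-127 + 191\right) = \left(-368\right) 64 = -23552$)
$\left(-230 + d\right) \left(\left(-14\right) \left(-8\right)\right) = \left(-230 - 23552\right) \left(\left(-14\right) \left(-8\right)\right) = \left(-23782\right) 112 = -2663584$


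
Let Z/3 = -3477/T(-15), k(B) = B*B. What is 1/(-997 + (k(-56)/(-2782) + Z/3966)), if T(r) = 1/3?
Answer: -1838902/1849967711 ≈ -0.00099402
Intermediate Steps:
T(r) = ⅓
k(B) = B²
Z = -31293 (Z = 3*(-3477/⅓) = 3*(-3477*3) = 3*(-10431) = -31293)
1/(-997 + (k(-56)/(-2782) + Z/3966)) = 1/(-997 + ((-56)²/(-2782) - 31293/3966)) = 1/(-997 + (3136*(-1/2782) - 31293*1/3966)) = 1/(-997 + (-1568/1391 - 10431/1322)) = 1/(-997 - 16582417/1838902) = 1/(-1849967711/1838902) = -1838902/1849967711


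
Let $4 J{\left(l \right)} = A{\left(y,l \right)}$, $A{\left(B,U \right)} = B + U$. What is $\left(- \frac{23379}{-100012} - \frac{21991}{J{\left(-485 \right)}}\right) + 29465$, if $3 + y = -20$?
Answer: $\frac{376452737685}{12701524} \approx 29638.0$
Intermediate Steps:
$y = -23$ ($y = -3 - 20 = -23$)
$J{\left(l \right)} = - \frac{23}{4} + \frac{l}{4}$ ($J{\left(l \right)} = \frac{-23 + l}{4} = - \frac{23}{4} + \frac{l}{4}$)
$\left(- \frac{23379}{-100012} - \frac{21991}{J{\left(-485 \right)}}\right) + 29465 = \left(- \frac{23379}{-100012} - \frac{21991}{- \frac{23}{4} + \frac{1}{4} \left(-485\right)}\right) + 29465 = \left(\left(-23379\right) \left(- \frac{1}{100012}\right) - \frac{21991}{- \frac{23}{4} - \frac{485}{4}}\right) + 29465 = \left(\frac{23379}{100012} - \frac{21991}{-127}\right) + 29465 = \left(\frac{23379}{100012} - - \frac{21991}{127}\right) + 29465 = \left(\frac{23379}{100012} + \frac{21991}{127}\right) + 29465 = \frac{2202333025}{12701524} + 29465 = \frac{376452737685}{12701524}$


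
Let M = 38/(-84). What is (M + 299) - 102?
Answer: 8255/42 ≈ 196.55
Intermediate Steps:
M = -19/42 (M = 38*(-1/84) = -19/42 ≈ -0.45238)
(M + 299) - 102 = (-19/42 + 299) - 102 = 12539/42 - 102 = 8255/42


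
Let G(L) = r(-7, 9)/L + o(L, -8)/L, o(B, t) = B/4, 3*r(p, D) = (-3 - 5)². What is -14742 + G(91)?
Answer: -16097735/1092 ≈ -14742.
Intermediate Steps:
r(p, D) = 64/3 (r(p, D) = (-3 - 5)²/3 = (⅓)*(-8)² = (⅓)*64 = 64/3)
o(B, t) = B/4 (o(B, t) = B*(¼) = B/4)
G(L) = ¼ + 64/(3*L) (G(L) = 64/(3*L) + (L/4)/L = 64/(3*L) + ¼ = ¼ + 64/(3*L))
-14742 + G(91) = -14742 + (1/12)*(256 + 3*91)/91 = -14742 + (1/12)*(1/91)*(256 + 273) = -14742 + (1/12)*(1/91)*529 = -14742 + 529/1092 = -16097735/1092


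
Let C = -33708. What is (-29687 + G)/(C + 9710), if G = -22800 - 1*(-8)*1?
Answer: 52479/23998 ≈ 2.1868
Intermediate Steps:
G = -22792 (G = -22800 + 8*1 = -22800 + 8 = -22792)
(-29687 + G)/(C + 9710) = (-29687 - 22792)/(-33708 + 9710) = -52479/(-23998) = -52479*(-1/23998) = 52479/23998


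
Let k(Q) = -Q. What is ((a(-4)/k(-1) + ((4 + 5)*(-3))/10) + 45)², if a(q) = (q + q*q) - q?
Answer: 339889/100 ≈ 3398.9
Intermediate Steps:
a(q) = q² (a(q) = (q + q²) - q = q²)
((a(-4)/k(-1) + ((4 + 5)*(-3))/10) + 45)² = (((-4)²/((-1*(-1))) + ((4 + 5)*(-3))/10) + 45)² = ((16/1 + (9*(-3))*(⅒)) + 45)² = ((16*1 - 27*⅒) + 45)² = ((16 - 27/10) + 45)² = (133/10 + 45)² = (583/10)² = 339889/100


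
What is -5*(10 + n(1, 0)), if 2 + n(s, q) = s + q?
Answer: -45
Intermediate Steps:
n(s, q) = -2 + q + s (n(s, q) = -2 + (s + q) = -2 + (q + s) = -2 + q + s)
-5*(10 + n(1, 0)) = -5*(10 + (-2 + 0 + 1)) = -5*(10 - 1) = -5*9 = -45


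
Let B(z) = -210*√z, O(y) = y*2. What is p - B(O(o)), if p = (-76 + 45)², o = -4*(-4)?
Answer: 961 + 840*√2 ≈ 2148.9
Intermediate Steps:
o = 16
O(y) = 2*y
p = 961 (p = (-31)² = 961)
p - B(O(o)) = 961 - (-210)*√(2*16) = 961 - (-210)*√32 = 961 - (-210)*4*√2 = 961 - (-840)*√2 = 961 + 840*√2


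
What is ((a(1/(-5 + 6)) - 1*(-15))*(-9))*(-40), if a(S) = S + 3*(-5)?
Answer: 360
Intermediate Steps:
a(S) = -15 + S (a(S) = S - 15 = -15 + S)
((a(1/(-5 + 6)) - 1*(-15))*(-9))*(-40) = (((-15 + 1/(-5 + 6)) - 1*(-15))*(-9))*(-40) = (((-15 + 1/1) + 15)*(-9))*(-40) = (((-15 + 1) + 15)*(-9))*(-40) = ((-14 + 15)*(-9))*(-40) = (1*(-9))*(-40) = -9*(-40) = 360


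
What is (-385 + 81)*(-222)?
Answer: 67488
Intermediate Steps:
(-385 + 81)*(-222) = -304*(-222) = 67488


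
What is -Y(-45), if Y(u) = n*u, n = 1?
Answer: 45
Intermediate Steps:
Y(u) = u (Y(u) = 1*u = u)
-Y(-45) = -1*(-45) = 45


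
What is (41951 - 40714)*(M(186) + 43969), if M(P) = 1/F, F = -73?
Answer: 3970443432/73 ≈ 5.4390e+7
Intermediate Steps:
M(P) = -1/73 (M(P) = 1/(-73) = -1/73)
(41951 - 40714)*(M(186) + 43969) = (41951 - 40714)*(-1/73 + 43969) = 1237*(3209736/73) = 3970443432/73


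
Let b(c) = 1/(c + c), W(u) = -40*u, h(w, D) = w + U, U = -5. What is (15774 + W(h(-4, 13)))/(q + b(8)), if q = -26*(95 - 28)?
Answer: -258144/27871 ≈ -9.2621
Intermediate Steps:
h(w, D) = -5 + w (h(w, D) = w - 5 = -5 + w)
q = -1742 (q = -26*67 = -1742)
b(c) = 1/(2*c)
(15774 + W(h(-4, 13)))/(q + b(8)) = (15774 - 40*(-5 - 4))/(-1742 + (1/2)/8) = (15774 - 40*(-9))/(-1742 + (1/2)*(1/8)) = (15774 + 360)/(-1742 + 1/16) = 16134/(-27871/16) = 16134*(-16/27871) = -258144/27871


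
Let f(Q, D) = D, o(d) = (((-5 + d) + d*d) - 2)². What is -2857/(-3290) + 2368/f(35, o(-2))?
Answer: 1572429/16450 ≈ 95.588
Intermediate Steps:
o(d) = (-7 + d + d²)² (o(d) = (((-5 + d) + d²) - 2)² = ((-5 + d + d²) - 2)² = (-7 + d + d²)²)
-2857/(-3290) + 2368/f(35, o(-2)) = -2857/(-3290) + 2368/((-7 - 2 + (-2)²)²) = -2857*(-1/3290) + 2368/((-7 - 2 + 4)²) = 2857/3290 + 2368/((-5)²) = 2857/3290 + 2368/25 = 1572429/16450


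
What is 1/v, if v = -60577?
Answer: -1/60577 ≈ -1.6508e-5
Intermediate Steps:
1/v = 1/(-60577) = -1/60577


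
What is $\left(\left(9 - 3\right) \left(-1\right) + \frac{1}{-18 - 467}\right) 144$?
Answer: $- \frac{419184}{485} \approx -864.3$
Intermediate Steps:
$\left(\left(9 - 3\right) \left(-1\right) + \frac{1}{-18 - 467}\right) 144 = \left(6 \left(-1\right) + \frac{1}{-485}\right) 144 = \left(-6 - \frac{1}{485}\right) 144 = \left(- \frac{2911}{485}\right) 144 = - \frac{419184}{485}$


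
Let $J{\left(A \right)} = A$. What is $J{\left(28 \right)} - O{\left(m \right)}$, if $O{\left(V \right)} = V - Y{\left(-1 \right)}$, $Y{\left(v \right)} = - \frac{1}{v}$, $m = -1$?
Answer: $30$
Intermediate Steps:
$O{\left(V \right)} = -1 + V$ ($O{\left(V \right)} = V - - \frac{1}{-1} = V - \left(-1\right) \left(-1\right) = V - 1 = -1 + V$)
$J{\left(28 \right)} - O{\left(m \right)} = 28 - \left(-1 - 1\right) = 28 - -2 = 28 + 2 = 30$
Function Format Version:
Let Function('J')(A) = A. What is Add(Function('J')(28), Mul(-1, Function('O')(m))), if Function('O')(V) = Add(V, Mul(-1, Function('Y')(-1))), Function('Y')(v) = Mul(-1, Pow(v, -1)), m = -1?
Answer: 30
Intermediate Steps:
Function('O')(V) = Add(-1, V) (Function('O')(V) = Add(V, Mul(-1, Mul(-1, Pow(-1, -1)))) = Add(V, Mul(-1, Mul(-1, -1))) = Add(V, Mul(-1, 1)) = Add(V, -1) = Add(-1, V))
Add(Function('J')(28), Mul(-1, Function('O')(m))) = Add(28, Mul(-1, Add(-1, -1))) = Add(28, Mul(-1, -2)) = Add(28, 2) = 30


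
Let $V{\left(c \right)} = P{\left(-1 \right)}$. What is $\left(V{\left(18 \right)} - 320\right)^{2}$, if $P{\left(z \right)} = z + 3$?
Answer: $101124$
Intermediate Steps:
$P{\left(z \right)} = 3 + z$
$V{\left(c \right)} = 2$ ($V{\left(c \right)} = 3 - 1 = 2$)
$\left(V{\left(18 \right)} - 320\right)^{2} = \left(2 - 320\right)^{2} = \left(-318\right)^{2} = 101124$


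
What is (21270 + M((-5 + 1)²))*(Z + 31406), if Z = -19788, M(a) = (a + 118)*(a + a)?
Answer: 296932844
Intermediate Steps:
M(a) = 2*a*(118 + a) (M(a) = (118 + a)*(2*a) = 2*a*(118 + a))
(21270 + M((-5 + 1)²))*(Z + 31406) = (21270 + 2*(-5 + 1)²*(118 + (-5 + 1)²))*(-19788 + 31406) = (21270 + 2*(-4)²*(118 + (-4)²))*11618 = (21270 + 2*16*(118 + 16))*11618 = (21270 + 2*16*134)*11618 = (21270 + 4288)*11618 = 25558*11618 = 296932844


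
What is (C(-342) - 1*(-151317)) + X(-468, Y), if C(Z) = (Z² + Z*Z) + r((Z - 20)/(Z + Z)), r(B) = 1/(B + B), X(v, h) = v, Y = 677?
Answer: 69644808/181 ≈ 3.8478e+5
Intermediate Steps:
r(B) = 1/(2*B)
C(Z) = 2*Z² + Z/(-20 + Z) (C(Z) = (Z² + Z*Z) + 1/(2*(((Z - 20)/(Z + Z)))) = (Z² + Z²) + 1/(2*(((-20 + Z)/((2*Z))))) = 2*Z² + 1/(2*(((-20 + Z)*(1/(2*Z))))) = 2*Z² + 1/(2*(((-20 + Z)/(2*Z)))) = 2*Z² + (2*Z/(-20 + Z))/2 = 2*Z² + Z/(-20 + Z))
(C(-342) - 1*(-151317)) + X(-468, Y) = (-342*(1 + 2*(-342)*(-20 - 342))/(-20 - 342) - 1*(-151317)) - 468 = (-342*(1 + 2*(-342)*(-362))/(-362) + 151317) - 468 = (-342*(-1/362)*(1 + 247608) + 151317) - 468 = (-342*(-1/362)*247609 + 151317) - 468 = (42341139/181 + 151317) - 468 = 69729516/181 - 468 = 69644808/181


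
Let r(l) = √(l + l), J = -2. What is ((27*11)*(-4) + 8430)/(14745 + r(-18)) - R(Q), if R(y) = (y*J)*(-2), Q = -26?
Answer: 2524216626/24157229 - 4828*I/24157229 ≈ 104.49 - 0.00019986*I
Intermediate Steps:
r(l) = √2*√l (r(l) = √(2*l) = √2*√l)
R(y) = 4*y (R(y) = (y*(-2))*(-2) = -2*y*(-2) = 4*y)
((27*11)*(-4) + 8430)/(14745 + r(-18)) - R(Q) = ((27*11)*(-4) + 8430)/(14745 + √2*√(-18)) - 4*(-26) = (297*(-4) + 8430)/(14745 + √2*(3*I*√2)) - 1*(-104) = (-1188 + 8430)/(14745 + 6*I) + 104 = 7242*((14745 - 6*I)/217415061) + 104 = 2414*(14745 - 6*I)/72471687 + 104 = 104 + 2414*(14745 - 6*I)/72471687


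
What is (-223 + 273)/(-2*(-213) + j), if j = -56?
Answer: 5/37 ≈ 0.13514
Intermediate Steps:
(-223 + 273)/(-2*(-213) + j) = (-223 + 273)/(-2*(-213) - 56) = 50/(426 - 56) = 50/370 = 50*(1/370) = 5/37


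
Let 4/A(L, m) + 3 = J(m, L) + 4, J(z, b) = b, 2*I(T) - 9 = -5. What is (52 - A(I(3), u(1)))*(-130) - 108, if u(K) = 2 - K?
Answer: -20084/3 ≈ -6694.7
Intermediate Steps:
I(T) = 2 (I(T) = 9/2 + (½)*(-5) = 9/2 - 5/2 = 2)
A(L, m) = 4/(1 + L) (A(L, m) = 4/(-3 + (L + 4)) = 4/(-3 + (4 + L)) = 4/(1 + L))
(52 - A(I(3), u(1)))*(-130) - 108 = (52 - 4/(1 + 2))*(-130) - 108 = (52 - 4/3)*(-130) - 108 = (152/3)*(-130) - 108 = -19760/3 - 108 = -20084/3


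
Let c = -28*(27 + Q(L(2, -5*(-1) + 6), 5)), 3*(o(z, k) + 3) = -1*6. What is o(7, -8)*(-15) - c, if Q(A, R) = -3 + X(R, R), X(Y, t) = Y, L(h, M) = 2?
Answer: 887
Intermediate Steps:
o(z, k) = -5 (o(z, k) = -3 + (-1*6)/3 = -3 + (1/3)*(-6) = -3 - 2 = -5)
Q(A, R) = -3 + R
c = -812 (c = -28*(27 + (-3 + 5)) = -28*(27 + 2) = -28*29 = -812)
o(7, -8)*(-15) - c = -5*(-15) - 1*(-812) = 75 + 812 = 887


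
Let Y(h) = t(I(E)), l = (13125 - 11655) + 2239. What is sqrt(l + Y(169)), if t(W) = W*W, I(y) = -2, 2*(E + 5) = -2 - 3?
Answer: sqrt(3713) ≈ 60.934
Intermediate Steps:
E = -15/2 (E = -5 + (-2 - 3)/2 = -5 + (1/2)*(-5) = -5 - 5/2 = -15/2 ≈ -7.5000)
t(W) = W**2
l = 3709 (l = 1470 + 2239 = 3709)
Y(h) = 4 (Y(h) = (-2)**2 = 4)
sqrt(l + Y(169)) = sqrt(3709 + 4) = sqrt(3713)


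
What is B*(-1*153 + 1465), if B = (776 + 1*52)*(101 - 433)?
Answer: -360663552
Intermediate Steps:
B = -274896 (B = (776 + 52)*(-332) = 828*(-332) = -274896)
B*(-1*153 + 1465) = -274896*(-1*153 + 1465) = -274896*(-153 + 1465) = -274896*1312 = -360663552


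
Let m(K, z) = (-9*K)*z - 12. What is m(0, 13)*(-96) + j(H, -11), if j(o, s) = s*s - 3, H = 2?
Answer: 1270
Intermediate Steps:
j(o, s) = -3 + s² (j(o, s) = s² - 3 = -3 + s²)
m(K, z) = -12 - 9*K*z (m(K, z) = -9*K*z - 12 = -12 - 9*K*z)
m(0, 13)*(-96) + j(H, -11) = (-12 - 9*0*13)*(-96) + (-3 + (-11)²) = (-12 + 0)*(-96) + (-3 + 121) = -12*(-96) + 118 = 1152 + 118 = 1270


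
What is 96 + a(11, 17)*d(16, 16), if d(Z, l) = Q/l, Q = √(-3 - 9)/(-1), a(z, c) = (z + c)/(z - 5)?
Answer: 96 - 7*I*√3/12 ≈ 96.0 - 1.0104*I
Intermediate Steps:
a(z, c) = (c + z)/(-5 + z)
Q = -2*I*√3 (Q = √(-12)*(-1) = (2*I*√3)*(-1) = -2*I*√3 ≈ -3.4641*I)
d(Z, l) = -2*I*√3/l (d(Z, l) = (-2*I*√3)/l = -2*I*√3/l)
96 + a(11, 17)*d(16, 16) = 96 + ((17 + 11)/(-5 + 11))*(-2*I*√3/16) = 96 + (28/6)*(-2*I*√3*1/16) = 96 + ((⅙)*28)*(-I*√3/8) = 96 + 14*(-I*√3/8)/3 = 96 - 7*I*√3/12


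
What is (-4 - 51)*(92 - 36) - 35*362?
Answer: -15750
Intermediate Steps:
(-4 - 51)*(92 - 36) - 35*362 = -55*56 - 1*12670 = -3080 - 12670 = -15750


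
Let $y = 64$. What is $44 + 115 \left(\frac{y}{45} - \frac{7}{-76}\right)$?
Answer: $\frac{149213}{684} \approx 218.15$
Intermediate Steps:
$44 + 115 \left(\frac{y}{45} - \frac{7}{-76}\right) = 44 + 115 \left(\frac{64}{45} - \frac{7}{-76}\right) = 44 + 115 \left(64 \cdot \frac{1}{45} - - \frac{7}{76}\right) = 44 + 115 \left(\frac{64}{45} + \frac{7}{76}\right) = 44 + 115 \cdot \frac{5179}{3420} = 44 + \frac{119117}{684} = \frac{149213}{684}$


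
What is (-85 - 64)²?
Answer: 22201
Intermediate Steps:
(-85 - 64)² = (-149)² = 22201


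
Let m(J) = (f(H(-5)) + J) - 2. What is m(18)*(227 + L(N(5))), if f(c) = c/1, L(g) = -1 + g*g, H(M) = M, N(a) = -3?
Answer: 2585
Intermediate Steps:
L(g) = -1 + g**2
f(c) = c (f(c) = c*1 = c)
m(J) = -7 + J (m(J) = (-5 + J) - 2 = -7 + J)
m(18)*(227 + L(N(5))) = (-7 + 18)*(227 + (-1 + (-3)**2)) = 11*(227 + (-1 + 9)) = 11*(227 + 8) = 11*235 = 2585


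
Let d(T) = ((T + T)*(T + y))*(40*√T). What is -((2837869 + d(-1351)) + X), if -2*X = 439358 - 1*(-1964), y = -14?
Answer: -2617208 - 147529200*I*√1351 ≈ -2.6172e+6 - 5.4226e+9*I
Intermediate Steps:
X = -220661 (X = -(439358 - 1*(-1964))/2 = -(439358 + 1964)/2 = -½*441322 = -220661)
d(T) = 80*T^(3/2)*(-14 + T) (d(T) = ((T + T)*(T - 14))*(40*√T) = ((2*T)*(-14 + T))*(40*√T) = (2*T*(-14 + T))*(40*√T) = 80*T^(3/2)*(-14 + T))
-((2837869 + d(-1351)) + X) = -((2837869 + 80*(-1351)^(3/2)*(-14 - 1351)) - 220661) = -((2837869 + 80*(-1351*I*√1351)*(-1365)) - 220661) = -((2837869 + 147529200*I*√1351) - 220661) = -(2617208 + 147529200*I*√1351) = -2617208 - 147529200*I*√1351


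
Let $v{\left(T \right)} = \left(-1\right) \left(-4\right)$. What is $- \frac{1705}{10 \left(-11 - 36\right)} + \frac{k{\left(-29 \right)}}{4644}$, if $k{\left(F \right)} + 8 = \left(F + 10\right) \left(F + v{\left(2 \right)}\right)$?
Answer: $\frac{813751}{218268} \approx 3.7282$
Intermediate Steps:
$v{\left(T \right)} = 4$
$k{\left(F \right)} = -8 + \left(4 + F\right) \left(10 + F\right)$ ($k{\left(F \right)} = -8 + \left(F + 10\right) \left(F + 4\right) = -8 + \left(10 + F\right) \left(4 + F\right) = -8 + \left(4 + F\right) \left(10 + F\right)$)
$- \frac{1705}{10 \left(-11 - 36\right)} + \frac{k{\left(-29 \right)}}{4644} = - \frac{1705}{10 \left(-11 - 36\right)} + \frac{32 + \left(-29\right)^{2} + 14 \left(-29\right)}{4644} = - \frac{1705}{10 \left(-11 - 36\right)} + \left(32 + 841 - 406\right) \frac{1}{4644} = - \frac{1705}{10 \left(-47\right)} + 467 \cdot \frac{1}{4644} = - \frac{1705}{-470} + \frac{467}{4644} = \left(-1705\right) \left(- \frac{1}{470}\right) + \frac{467}{4644} = \frac{341}{94} + \frac{467}{4644} = \frac{813751}{218268}$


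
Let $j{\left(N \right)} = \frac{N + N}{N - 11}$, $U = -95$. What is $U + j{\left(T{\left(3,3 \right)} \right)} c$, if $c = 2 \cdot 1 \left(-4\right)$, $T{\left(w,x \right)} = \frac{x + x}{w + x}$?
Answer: $- \frac{467}{5} \approx -93.4$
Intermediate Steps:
$T{\left(w,x \right)} = \frac{2 x}{w + x}$
$j{\left(N \right)} = \frac{2 N}{-11 + N}$
$c = -8$ ($c = 2 \left(-4\right) = -8$)
$U + j{\left(T{\left(3,3 \right)} \right)} c = -95 + \frac{2 \cdot 2 \cdot 3 \frac{1}{3 + 3}}{-11 + 2 \cdot 3 \frac{1}{3 + 3}} \left(-8\right) = -95 + \frac{2 \cdot 2 \cdot 3 \cdot \frac{1}{6}}{-11 + 2 \cdot 3 \cdot \frac{1}{6}} \left(-8\right) = -95 + 2 \cdot 1 \frac{1}{-11 + 1} \left(-8\right) = -95 + 2 \cdot 1 \frac{1}{-10} \left(-8\right) = -95 + 2 \cdot 1 \left(- \frac{1}{10}\right) \left(-8\right) = -95 - - \frac{8}{5} = -95 + \frac{8}{5} = - \frac{467}{5}$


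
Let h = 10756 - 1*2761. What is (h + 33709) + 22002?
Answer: 63706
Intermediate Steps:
h = 7995 (h = 10756 - 2761 = 7995)
(h + 33709) + 22002 = (7995 + 33709) + 22002 = 41704 + 22002 = 63706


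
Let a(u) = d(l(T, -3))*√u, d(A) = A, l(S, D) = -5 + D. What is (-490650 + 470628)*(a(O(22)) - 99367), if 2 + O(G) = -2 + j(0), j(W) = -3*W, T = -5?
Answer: 1989526074 + 320352*I ≈ 1.9895e+9 + 3.2035e+5*I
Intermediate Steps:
O(G) = -4 (O(G) = -2 + (-2 - 3*0) = -2 + (-2 + 0) = -2 - 2 = -4)
a(u) = -8*√u (a(u) = (-5 - 3)*√u = -8*√u)
(-490650 + 470628)*(a(O(22)) - 99367) = (-490650 + 470628)*(-16*I - 99367) = -20022*(-16*I - 99367) = -20022*(-99367 - 16*I) = 1989526074 + 320352*I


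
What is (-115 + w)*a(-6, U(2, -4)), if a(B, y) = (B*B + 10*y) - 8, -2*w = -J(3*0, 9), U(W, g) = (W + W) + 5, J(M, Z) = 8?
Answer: -13098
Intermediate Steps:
U(W, g) = 5 + 2*W (U(W, g) = 2*W + 5 = 5 + 2*W)
w = 4 (w = -(-1)*8/2 = -1/2*(-8) = 4)
a(B, y) = -8 + B**2 + 10*y (a(B, y) = (B**2 + 10*y) - 8 = -8 + B**2 + 10*y)
(-115 + w)*a(-6, U(2, -4)) = (-115 + 4)*(-8 + (-6)**2 + 10*(5 + 2*2)) = -111*(-8 + 36 + 10*(5 + 4)) = -111*(-8 + 36 + 10*9) = -111*(-8 + 36 + 90) = -111*118 = -13098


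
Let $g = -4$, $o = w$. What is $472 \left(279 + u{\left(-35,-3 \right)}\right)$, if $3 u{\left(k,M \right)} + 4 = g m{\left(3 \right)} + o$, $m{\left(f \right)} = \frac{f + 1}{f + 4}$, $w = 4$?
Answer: $\frac{2757896}{21} \approx 1.3133 \cdot 10^{5}$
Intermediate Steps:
$o = 4$
$m{\left(f \right)} = \frac{1 + f}{4 + f}$
$u{\left(k,M \right)} = - \frac{16}{21}$ ($u{\left(k,M \right)} = - \frac{4}{3} + \frac{- 4 \frac{1 + 3}{4 + 3} + 4}{3} = - \frac{4}{3} + \frac{- 4 \cdot \frac{1}{7} \cdot 4 + 4}{3} = - \frac{4}{3} + \frac{\left(-4\right) \frac{4}{7} + 4}{3} = - \frac{4}{3} + \frac{- \frac{16}{7} + 4}{3} = - \frac{4}{3} + \frac{1}{3} \cdot \frac{12}{7} = - \frac{4}{3} + \frac{4}{7} = - \frac{16}{21}$)
$472 \left(279 + u{\left(-35,-3 \right)}\right) = 472 \left(279 - \frac{16}{21}\right) = 472 \cdot \frac{5843}{21} = \frac{2757896}{21}$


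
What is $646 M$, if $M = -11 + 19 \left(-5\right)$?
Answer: $-68476$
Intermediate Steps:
$M = -106$ ($M = -11 - 95 = -106$)
$646 M = 646 \left(-106\right) = -68476$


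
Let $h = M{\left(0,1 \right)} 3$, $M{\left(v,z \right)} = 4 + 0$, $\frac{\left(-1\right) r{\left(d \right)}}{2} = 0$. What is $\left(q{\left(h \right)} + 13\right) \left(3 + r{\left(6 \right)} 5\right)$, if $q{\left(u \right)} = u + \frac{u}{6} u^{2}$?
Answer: $939$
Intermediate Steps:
$r{\left(d \right)} = 0$ ($r{\left(d \right)} = \left(-2\right) 0 = 0$)
$M{\left(v,z \right)} = 4$
$h = 12$ ($h = 4 \cdot 3 = 12$)
$q{\left(u \right)} = u + \frac{u^{3}}{6}$ ($q{\left(u \right)} = u + u \frac{1}{6} u^{2} = u + \frac{u}{6} u^{2} = u + \frac{u^{3}}{6}$)
$\left(q{\left(h \right)} + 13\right) \left(3 + r{\left(6 \right)} 5\right) = \left(\left(12 + \frac{12^{3}}{6}\right) + 13\right) \left(3 + 0 \cdot 5\right) = \left(\left(12 + \frac{1}{6} \cdot 1728\right) + 13\right) \left(3 + 0\right) = \left(\left(12 + 288\right) + 13\right) 3 = \left(300 + 13\right) 3 = 313 \cdot 3 = 939$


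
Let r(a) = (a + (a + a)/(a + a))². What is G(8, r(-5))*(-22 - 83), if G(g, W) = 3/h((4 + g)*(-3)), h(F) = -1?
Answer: 315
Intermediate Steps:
r(a) = (1 + a)² (r(a) = (a + (2*a)/((2*a)))² = (a + (2*a)*(1/(2*a)))² = (a + 1)² = (1 + a)²)
G(g, W) = -3 (G(g, W) = 3/(-1) = 3*(-1) = -3)
G(8, r(-5))*(-22 - 83) = -3*(-22 - 83) = -3*(-105) = 315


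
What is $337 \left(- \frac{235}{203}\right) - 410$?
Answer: $- \frac{162425}{203} \approx -800.12$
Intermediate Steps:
$337 \left(- \frac{235}{203}\right) - 410 = - \frac{79195}{203} - 410 = - \frac{162425}{203}$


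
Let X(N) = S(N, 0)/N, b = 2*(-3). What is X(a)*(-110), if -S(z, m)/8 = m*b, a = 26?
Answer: 0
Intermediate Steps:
b = -6
S(z, m) = 48*m (S(z, m) = -8*m*(-6) = -(-48)*m = 48*m)
X(N) = 0 (X(N) = (48*0)/N = 0/N = 0)
X(a)*(-110) = 0*(-110) = 0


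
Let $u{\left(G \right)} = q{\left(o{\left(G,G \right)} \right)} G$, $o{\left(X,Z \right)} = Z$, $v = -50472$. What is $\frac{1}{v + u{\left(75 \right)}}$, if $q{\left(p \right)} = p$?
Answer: $- \frac{1}{44847} \approx -2.2298 \cdot 10^{-5}$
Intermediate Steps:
$u{\left(G \right)} = G^{2}$ ($u{\left(G \right)} = G G = G^{2}$)
$\frac{1}{v + u{\left(75 \right)}} = \frac{1}{-50472 + 75^{2}} = \frac{1}{-50472 + 5625} = \frac{1}{-44847} = - \frac{1}{44847}$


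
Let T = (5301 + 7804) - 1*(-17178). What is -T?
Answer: -30283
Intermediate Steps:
T = 30283 (T = 13105 + 17178 = 30283)
-T = -1*30283 = -30283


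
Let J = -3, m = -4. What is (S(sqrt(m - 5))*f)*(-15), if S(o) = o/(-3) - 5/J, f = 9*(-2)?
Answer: 450 - 270*I ≈ 450.0 - 270.0*I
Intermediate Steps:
f = -18
S(o) = 5/3 - o/3 (S(o) = o/(-3) - 5/(-3) = o*(-1/3) - 5*(-1/3) = -o/3 + 5/3 = 5/3 - o/3)
(S(sqrt(m - 5))*f)*(-15) = ((5/3 - sqrt(-4 - 5)/3)*(-18))*(-15) = ((5/3 - I)*(-18))*(-15) = (-30 + 18*I)*(-15) = 450 - 270*I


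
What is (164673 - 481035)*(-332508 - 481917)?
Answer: 257653121850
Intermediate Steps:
(164673 - 481035)*(-332508 - 481917) = -316362*(-814425) = 257653121850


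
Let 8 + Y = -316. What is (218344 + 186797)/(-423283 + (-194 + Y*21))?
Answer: -135047/143427 ≈ -0.94157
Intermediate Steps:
Y = -324 (Y = -8 - 316 = -324)
(218344 + 186797)/(-423283 + (-194 + Y*21)) = (218344 + 186797)/(-423283 + (-194 - 324*21)) = 405141/(-423283 + (-194 - 6804)) = 405141/(-423283 - 6998) = 405141/(-430281) = 405141*(-1/430281) = -135047/143427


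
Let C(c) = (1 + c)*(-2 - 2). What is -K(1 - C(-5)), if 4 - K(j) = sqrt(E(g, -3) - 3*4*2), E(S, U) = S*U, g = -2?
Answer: -4 + 3*I*sqrt(2) ≈ -4.0 + 4.2426*I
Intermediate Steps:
C(c) = -4 - 4*c (C(c) = (1 + c)*(-4) = -4 - 4*c)
K(j) = 4 - 3*I*sqrt(2) (K(j) = 4 - sqrt(-2*(-3) - 3*4*2) = 4 - sqrt(6 - 12*2) = 4 - sqrt(6 - 24) = 4 - sqrt(-18) = 4 - 3*I*sqrt(2))
-K(1 - C(-5)) = -(4 - 3*I*sqrt(2)) = -4 + 3*I*sqrt(2)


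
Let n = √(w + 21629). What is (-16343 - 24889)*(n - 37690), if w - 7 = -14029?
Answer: 1554034080 - 41232*√7607 ≈ 1.5504e+9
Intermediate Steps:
w = -14022 (w = 7 - 14029 = -14022)
n = √7607 (n = √(-14022 + 21629) = √7607 ≈ 87.218)
(-16343 - 24889)*(n - 37690) = (-16343 - 24889)*(√7607 - 37690) = -41232*(-37690 + √7607) = 1554034080 - 41232*√7607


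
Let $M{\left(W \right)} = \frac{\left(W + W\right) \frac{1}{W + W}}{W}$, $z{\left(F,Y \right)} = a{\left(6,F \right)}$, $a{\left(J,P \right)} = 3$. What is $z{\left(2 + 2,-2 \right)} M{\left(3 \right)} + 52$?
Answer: $53$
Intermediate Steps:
$z{\left(F,Y \right)} = 3$
$M{\left(W \right)} = \frac{1}{W}$ ($M{\left(W \right)} = \frac{2 W \frac{1}{2 W}}{W} = 1 \frac{1}{W} = \frac{1}{W}$)
$z{\left(2 + 2,-2 \right)} M{\left(3 \right)} + 52 = \frac{3}{3} + 52 = 3 \cdot \frac{1}{3} + 52 = 1 + 52 = 53$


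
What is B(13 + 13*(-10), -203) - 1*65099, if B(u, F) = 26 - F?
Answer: -64870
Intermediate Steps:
B(13 + 13*(-10), -203) - 1*65099 = (26 - 1*(-203)) - 1*65099 = (26 + 203) - 65099 = 229 - 65099 = -64870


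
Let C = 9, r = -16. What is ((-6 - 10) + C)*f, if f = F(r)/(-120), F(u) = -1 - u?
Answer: 7/8 ≈ 0.87500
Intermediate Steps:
f = -⅛ (f = (-1 - 1*(-16))/(-120) = (-1 + 16)*(-1/120) = 15*(-1/120) = -⅛ ≈ -0.12500)
((-6 - 10) + C)*f = ((-6 - 10) + 9)*(-⅛) = (-16 + 9)*(-⅛) = -7*(-⅛) = 7/8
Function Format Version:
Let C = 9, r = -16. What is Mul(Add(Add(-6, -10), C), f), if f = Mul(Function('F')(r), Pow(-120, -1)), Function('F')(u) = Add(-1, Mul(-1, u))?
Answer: Rational(7, 8) ≈ 0.87500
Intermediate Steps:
f = Rational(-1, 8) (f = Mul(Add(-1, Mul(-1, -16)), Pow(-120, -1)) = Mul(Add(-1, 16), Rational(-1, 120)) = Mul(15, Rational(-1, 120)) = Rational(-1, 8) ≈ -0.12500)
Mul(Add(Add(-6, -10), C), f) = Mul(Add(Add(-6, -10), 9), Rational(-1, 8)) = Mul(Add(-16, 9), Rational(-1, 8)) = Mul(-7, Rational(-1, 8)) = Rational(7, 8)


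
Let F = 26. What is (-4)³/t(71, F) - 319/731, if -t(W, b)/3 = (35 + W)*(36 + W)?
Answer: -5403755/12436503 ≈ -0.43451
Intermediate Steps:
t(W, b) = -3*(35 + W)*(36 + W)
(-4)³/t(71, F) - 319/731 = (-4)³/(-3780 - 213*71 - 3*71²) - 319/731 = -64/(-3780 - 15123 - 3*5041) - 319*1/731 = -64/(-3780 - 15123 - 15123) - 319/731 = -64/(-34026) - 319/731 = -64*(-1/34026) - 319/731 = 32/17013 - 319/731 = -5403755/12436503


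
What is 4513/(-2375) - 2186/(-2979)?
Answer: -8252477/7075125 ≈ -1.1664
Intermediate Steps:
4513/(-2375) - 2186/(-2979) = 4513*(-1/2375) - 2186*(-1/2979) = -4513/2375 + 2186/2979 = -8252477/7075125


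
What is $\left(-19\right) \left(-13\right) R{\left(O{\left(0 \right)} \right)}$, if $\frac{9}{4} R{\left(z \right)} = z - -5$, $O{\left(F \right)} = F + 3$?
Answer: $\frac{7904}{9} \approx 878.22$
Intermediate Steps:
$O{\left(F \right)} = 3 + F$
$R{\left(z \right)} = \frac{20}{9} + \frac{4 z}{9}$ ($R{\left(z \right)} = \frac{4 \left(z - -5\right)}{9} = \frac{4 \left(z + 5\right)}{9} = \frac{4 \left(5 + z\right)}{9} = \frac{20}{9} + \frac{4 z}{9}$)
$\left(-19\right) \left(-13\right) R{\left(O{\left(0 \right)} \right)} = \left(-19\right) \left(-13\right) \left(\frac{20}{9} + \frac{4 \left(3 + 0\right)}{9}\right) = 247 \left(\frac{20}{9} + \frac{4}{9} \cdot 3\right) = 247 \left(\frac{20}{9} + \frac{4}{3}\right) = 247 \cdot \frac{32}{9} = \frac{7904}{9}$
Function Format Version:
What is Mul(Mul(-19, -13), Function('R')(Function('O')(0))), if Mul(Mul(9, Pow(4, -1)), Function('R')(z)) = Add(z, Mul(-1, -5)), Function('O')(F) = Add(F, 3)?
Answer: Rational(7904, 9) ≈ 878.22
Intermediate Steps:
Function('O')(F) = Add(3, F)
Function('R')(z) = Add(Rational(20, 9), Mul(Rational(4, 9), z)) (Function('R')(z) = Mul(Rational(4, 9), Add(z, Mul(-1, -5))) = Mul(Rational(4, 9), Add(z, 5)) = Mul(Rational(4, 9), Add(5, z)) = Add(Rational(20, 9), Mul(Rational(4, 9), z)))
Mul(Mul(-19, -13), Function('R')(Function('O')(0))) = Mul(Mul(-19, -13), Add(Rational(20, 9), Mul(Rational(4, 9), Add(3, 0)))) = Mul(247, Add(Rational(20, 9), Mul(Rational(4, 9), 3))) = Mul(247, Add(Rational(20, 9), Rational(4, 3))) = Mul(247, Rational(32, 9)) = Rational(7904, 9)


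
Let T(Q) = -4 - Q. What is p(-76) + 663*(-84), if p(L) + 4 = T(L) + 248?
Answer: -55376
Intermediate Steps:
p(L) = 240 - L (p(L) = -4 + ((-4 - L) + 248) = -4 + (244 - L) = 240 - L)
p(-76) + 663*(-84) = (240 - 1*(-76)) + 663*(-84) = (240 + 76) - 55692 = 316 - 55692 = -55376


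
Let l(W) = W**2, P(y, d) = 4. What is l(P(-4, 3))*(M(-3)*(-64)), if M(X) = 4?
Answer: -4096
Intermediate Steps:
l(P(-4, 3))*(M(-3)*(-64)) = 4**2*(4*(-64)) = 16*(-256) = -4096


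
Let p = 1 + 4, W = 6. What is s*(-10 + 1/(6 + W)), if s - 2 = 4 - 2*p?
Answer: 119/3 ≈ 39.667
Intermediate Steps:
p = 5
s = -4 (s = 2 + (4 - 2*5) = 2 + (4 - 10) = 2 - 6 = -4)
s*(-10 + 1/(6 + W)) = -4*(-10 + 1/(6 + 6)) = -4*(-10 + 1/12) = -4*(-119/12) = 119/3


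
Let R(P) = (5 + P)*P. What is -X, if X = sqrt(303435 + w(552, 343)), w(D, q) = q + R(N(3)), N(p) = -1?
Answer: -sqrt(303774) ≈ -551.16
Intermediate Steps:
R(P) = P*(5 + P)
w(D, q) = -4 + q (w(D, q) = q - (5 - 1) = q - 1*4 = q - 4 = -4 + q)
X = sqrt(303774) (X = sqrt(303435 + (-4 + 343)) = sqrt(303435 + 339) = sqrt(303774) ≈ 551.16)
-X = -sqrt(303774)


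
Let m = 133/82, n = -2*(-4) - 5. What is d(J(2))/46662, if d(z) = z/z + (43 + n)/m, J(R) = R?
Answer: 355/564186 ≈ 0.00062922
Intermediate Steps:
n = 3 (n = 8 - 5 = 3)
m = 133/82 (m = 133*(1/82) = 133/82 ≈ 1.6220)
d(z) = 3905/133 (d(z) = z/z + (43 + 3)/(133/82) = 1 + 46*(82/133) = 1 + 3772/133 = 3905/133)
d(J(2))/46662 = (3905/133)/46662 = (3905/133)*(1/46662) = 355/564186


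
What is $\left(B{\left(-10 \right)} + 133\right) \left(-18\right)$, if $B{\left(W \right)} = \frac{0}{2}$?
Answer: $-2394$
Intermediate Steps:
$B{\left(W \right)} = 0$ ($B{\left(W \right)} = 0 \cdot \frac{1}{2} = 0$)
$\left(B{\left(-10 \right)} + 133\right) \left(-18\right) = \left(0 + 133\right) \left(-18\right) = 133 \left(-18\right) = -2394$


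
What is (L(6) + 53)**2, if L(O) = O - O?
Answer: 2809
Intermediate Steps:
L(O) = 0
(L(6) + 53)**2 = (0 + 53)**2 = 53**2 = 2809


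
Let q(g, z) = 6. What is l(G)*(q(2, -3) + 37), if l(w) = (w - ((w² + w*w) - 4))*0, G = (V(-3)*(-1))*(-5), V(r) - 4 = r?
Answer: 0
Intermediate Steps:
V(r) = 4 + r
G = 5 (G = ((4 - 3)*(-1))*(-5) = (1*(-1))*(-5) = -1*(-5) = 5)
l(w) = 0 (l(w) = (w - ((w² + w²) - 4))*0 = (w - (2*w² - 4))*0 = (w - (-4 + 2*w²))*0 = (w + (4 - 2*w²))*0 = (4 + w - 2*w²)*0 = 0)
l(G)*(q(2, -3) + 37) = 0*(6 + 37) = 0*43 = 0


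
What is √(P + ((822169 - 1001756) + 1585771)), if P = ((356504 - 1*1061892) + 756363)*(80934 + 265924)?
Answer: √17682492734 ≈ 1.3298e+5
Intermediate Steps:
P = 17681086550 (P = ((356504 - 1061892) + 756363)*346858 = (-705388 + 756363)*346858 = 50975*346858 = 17681086550)
√(P + ((822169 - 1001756) + 1585771)) = √(17681086550 + ((822169 - 1001756) + 1585771)) = √(17681086550 + (-179587 + 1585771)) = √(17681086550 + 1406184) = √17682492734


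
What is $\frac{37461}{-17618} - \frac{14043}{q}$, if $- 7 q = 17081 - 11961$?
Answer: $\frac{770033349}{45102080} \approx 17.073$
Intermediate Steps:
$q = - \frac{5120}{7}$ ($q = - \frac{17081 - 11961}{7} = \left(- \frac{1}{7}\right) 5120 = - \frac{5120}{7} \approx -731.43$)
$\frac{37461}{-17618} - \frac{14043}{q} = \frac{37461}{-17618} - \frac{14043}{- \frac{5120}{7}} = 37461 \left(- \frac{1}{17618}\right) - - \frac{98301}{5120} = - \frac{37461}{17618} + \frac{98301}{5120} = \frac{770033349}{45102080}$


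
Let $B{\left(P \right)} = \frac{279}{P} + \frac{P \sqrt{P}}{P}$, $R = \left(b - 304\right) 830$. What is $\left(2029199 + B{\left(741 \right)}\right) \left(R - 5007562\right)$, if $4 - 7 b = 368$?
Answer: $- \frac{2657949591452332}{247} - 5303042 \sqrt{741} \approx -1.0761 \cdot 10^{13}$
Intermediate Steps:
$b = -52$ ($b = \frac{4}{7} - \frac{368}{7} = -52$)
$R = -295480$ ($R = \left(-52 - 304\right) 830 = \left(-356\right) 830 = -295480$)
$B{\left(P \right)} = \sqrt{P} + \frac{279}{P}$ ($B{\left(P \right)} = \frac{279}{P} + \frac{P^{\frac{3}{2}}}{P} = \frac{279}{P} + \sqrt{P} = \sqrt{P} + \frac{279}{P}$)
$\left(2029199 + B{\left(741 \right)}\right) \left(R - 5007562\right) = \left(2029199 + \frac{279 + 741^{\frac{3}{2}}}{741}\right) \left(-295480 - 5007562\right) = \left(2029199 + \frac{279 + 741 \sqrt{741}}{741}\right) \left(-5303042\right) = \left(2029199 + \left(\frac{93}{247} + \sqrt{741}\right)\right) \left(-5303042\right) = \left(\frac{501212246}{247} + \sqrt{741}\right) \left(-5303042\right) = - \frac{2657949591452332}{247} - 5303042 \sqrt{741}$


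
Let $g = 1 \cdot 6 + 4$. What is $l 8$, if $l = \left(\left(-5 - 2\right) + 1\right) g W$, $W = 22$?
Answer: $-10560$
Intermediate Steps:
$g = 10$ ($g = 6 + 4 = 10$)
$l = -1320$ ($l = \left(\left(-5 - 2\right) + 1\right) 10 \cdot 22 = \left(-7 + 1\right) 10 \cdot 22 = \left(-6\right) 10 \cdot 22 = \left(-60\right) 22 = -1320$)
$l 8 = \left(-1320\right) 8 = -10560$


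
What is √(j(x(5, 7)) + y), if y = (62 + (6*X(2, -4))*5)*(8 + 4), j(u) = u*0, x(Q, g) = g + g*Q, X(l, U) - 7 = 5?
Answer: 2*√1266 ≈ 71.162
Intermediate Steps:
X(l, U) = 12 (X(l, U) = 7 + 5 = 12)
x(Q, g) = g + Q*g
j(u) = 0
y = 5064 (y = (62 + (6*12)*5)*(8 + 4) = (62 + 72*5)*12 = (62 + 360)*12 = 422*12 = 5064)
√(j(x(5, 7)) + y) = √(0 + 5064) = √5064 = 2*√1266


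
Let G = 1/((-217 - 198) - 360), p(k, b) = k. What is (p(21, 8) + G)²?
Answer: 264843076/600625 ≈ 440.95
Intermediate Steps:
G = -1/775 (G = 1/(-415 - 360) = 1/(-775) = -1/775 ≈ -0.0012903)
(p(21, 8) + G)² = (21 - 1/775)² = (16274/775)² = 264843076/600625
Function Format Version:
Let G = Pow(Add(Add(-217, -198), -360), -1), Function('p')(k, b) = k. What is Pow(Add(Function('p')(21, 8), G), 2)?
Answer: Rational(264843076, 600625) ≈ 440.95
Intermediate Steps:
G = Rational(-1, 775) (G = Pow(Add(-415, -360), -1) = Pow(-775, -1) = Rational(-1, 775) ≈ -0.0012903)
Pow(Add(Function('p')(21, 8), G), 2) = Pow(Add(21, Rational(-1, 775)), 2) = Pow(Rational(16274, 775), 2) = Rational(264843076, 600625)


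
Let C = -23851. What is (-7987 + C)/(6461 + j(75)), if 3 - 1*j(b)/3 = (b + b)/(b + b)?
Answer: -31838/6467 ≈ -4.9231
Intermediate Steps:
j(b) = 6 (j(b) = 9 - 3*(b + b)/(b + b) = 9 - 3*2*b/(2*b) = 9 - 3*2*b*1/(2*b) = 9 - 3*1 = 9 - 3 = 6)
(-7987 + C)/(6461 + j(75)) = (-7987 - 23851)/(6461 + 6) = -31838/6467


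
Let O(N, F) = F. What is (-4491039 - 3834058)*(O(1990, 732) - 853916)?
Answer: 7102839558848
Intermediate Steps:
(-4491039 - 3834058)*(O(1990, 732) - 853916) = (-4491039 - 3834058)*(732 - 853916) = -8325097*(-853184) = 7102839558848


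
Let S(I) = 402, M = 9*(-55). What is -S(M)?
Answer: -402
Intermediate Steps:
M = -495
-S(M) = -1*402 = -402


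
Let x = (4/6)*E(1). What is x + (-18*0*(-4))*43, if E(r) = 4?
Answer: 8/3 ≈ 2.6667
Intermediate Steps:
x = 8/3 (x = (4/6)*4 = (4*(⅙))*4 = (⅔)*4 = 8/3 ≈ 2.6667)
x + (-18*0*(-4))*43 = 8/3 + (-18*0*(-4))*43 = 8/3 + (-3*0*(-4))*43 = 8/3 + (0*(-4))*43 = 8/3 + 0*43 = 8/3 + 0 = 8/3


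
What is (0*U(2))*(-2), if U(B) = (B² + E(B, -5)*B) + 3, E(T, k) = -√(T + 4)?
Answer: 0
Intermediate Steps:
E(T, k) = -√(4 + T)
U(B) = 3 + B² - B*√(4 + B) (U(B) = (B² + (-√(4 + B))*B) + 3 = (B² - B*√(4 + B)) + 3 = 3 + B² - B*√(4 + B))
(0*U(2))*(-2) = (0*(3 + 2² - 1*2*√(4 + 2)))*(-2) = (0*(3 + 4 - 1*2*√6))*(-2) = (0*(3 + 4 - 2*√6))*(-2) = (0*(7 - 2*√6))*(-2) = 0*(-2) = 0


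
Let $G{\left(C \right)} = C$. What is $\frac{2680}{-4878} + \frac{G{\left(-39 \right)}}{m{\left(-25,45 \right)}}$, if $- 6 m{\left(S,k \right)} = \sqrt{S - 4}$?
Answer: $- \frac{1340}{2439} - \frac{234 i \sqrt{29}}{29} \approx -0.54941 - 43.453 i$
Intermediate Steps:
$m{\left(S,k \right)} = - \frac{\sqrt{-4 + S}}{6}$ ($m{\left(S,k \right)} = - \frac{\sqrt{S - 4}}{6} = - \frac{\sqrt{-4 + S}}{6}$)
$\frac{2680}{-4878} + \frac{G{\left(-39 \right)}}{m{\left(-25,45 \right)}} = \frac{2680}{-4878} - \frac{39}{\left(- \frac{1}{6}\right) \sqrt{-4 - 25}} = 2680 \left(- \frac{1}{4878}\right) - \frac{39}{\left(- \frac{1}{6}\right) \sqrt{-29}} = - \frac{1340}{2439} - \frac{39}{\left(- \frac{1}{6}\right) i \sqrt{29}} = - \frac{1340}{2439} - 39 \frac{6 i \sqrt{29}}{29} = - \frac{1340}{2439} - \frac{234 i \sqrt{29}}{29}$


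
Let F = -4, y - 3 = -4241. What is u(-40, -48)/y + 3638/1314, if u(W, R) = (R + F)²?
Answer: 228169/107091 ≈ 2.1306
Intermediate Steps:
y = -4238 (y = 3 - 4241 = -4238)
u(W, R) = (-4 + R)² (u(W, R) = (R - 4)² = (-4 + R)²)
u(-40, -48)/y + 3638/1314 = (-4 - 48)²/(-4238) + 3638/1314 = (-52)²*(-1/4238) + 3638*(1/1314) = 2704*(-1/4238) + 1819/657 = -104/163 + 1819/657 = 228169/107091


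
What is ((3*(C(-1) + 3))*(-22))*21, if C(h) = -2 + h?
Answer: 0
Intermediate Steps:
((3*(C(-1) + 3))*(-22))*21 = ((3*((-2 - 1) + 3))*(-22))*21 = ((3*(-3 + 3))*(-22))*21 = ((3*0)*(-22))*21 = (0*(-22))*21 = 0*21 = 0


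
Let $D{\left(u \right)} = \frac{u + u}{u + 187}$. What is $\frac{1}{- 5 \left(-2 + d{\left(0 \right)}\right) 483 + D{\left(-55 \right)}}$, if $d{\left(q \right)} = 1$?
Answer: $\frac{6}{14485} \approx 0.00041422$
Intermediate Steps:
$D{\left(u \right)} = \frac{2 u}{187 + u}$
$\frac{1}{- 5 \left(-2 + d{\left(0 \right)}\right) 483 + D{\left(-55 \right)}} = \frac{1}{- 5 \left(-2 + 1\right) 483 + 2 \left(-55\right) \frac{1}{187 - 55}} = \frac{1}{\left(-5\right) \left(-1\right) 483 + 2 \left(-55\right) \frac{1}{132}} = \frac{1}{5 \cdot 483 + 2 \left(-55\right) \frac{1}{132}} = \frac{1}{2415 - \frac{5}{6}} = \frac{1}{\frac{14485}{6}} = \frac{6}{14485}$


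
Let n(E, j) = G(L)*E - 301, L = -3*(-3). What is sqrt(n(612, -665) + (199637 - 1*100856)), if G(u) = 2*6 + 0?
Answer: 4*sqrt(6614) ≈ 325.31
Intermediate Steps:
L = 9
G(u) = 12 (G(u) = 12 + 0 = 12)
n(E, j) = -301 + 12*E (n(E, j) = 12*E - 301 = -301 + 12*E)
sqrt(n(612, -665) + (199637 - 1*100856)) = sqrt((-301 + 12*612) + (199637 - 1*100856)) = sqrt((-301 + 7344) + (199637 - 100856)) = sqrt(7043 + 98781) = sqrt(105824) = 4*sqrt(6614)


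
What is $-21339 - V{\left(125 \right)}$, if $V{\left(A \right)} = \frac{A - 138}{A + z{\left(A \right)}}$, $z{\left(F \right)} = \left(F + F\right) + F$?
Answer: $- \frac{10669487}{500} \approx -21339.0$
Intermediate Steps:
$z{\left(F \right)} = 3 F$ ($z{\left(F \right)} = 2 F + F = 3 F$)
$V{\left(A \right)} = \frac{-138 + A}{4 A}$ ($V{\left(A \right)} = \frac{A - 138}{A + 3 A} = \frac{-138 + A}{4 A}$)
$-21339 - V{\left(125 \right)} = -21339 - \frac{-138 + 125}{4 \cdot 125} = -21339 - \frac{1}{4} \cdot \frac{1}{125} \left(-13\right) = -21339 - - \frac{13}{500} = -21339 + \frac{13}{500} = - \frac{10669487}{500}$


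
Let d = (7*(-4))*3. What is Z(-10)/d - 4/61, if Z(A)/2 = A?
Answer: 221/1281 ≈ 0.17252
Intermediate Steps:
d = -84 (d = -28*3 = -84)
Z(A) = 2*A
Z(-10)/d - 4/61 = (2*(-10))/(-84) - 4/61 = -20*(-1/84) - 4*1/61 = 5/21 - 4/61 = 221/1281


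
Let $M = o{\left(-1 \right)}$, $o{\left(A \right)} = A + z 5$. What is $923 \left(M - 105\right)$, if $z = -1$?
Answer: $-102453$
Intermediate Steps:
$o{\left(A \right)} = -5 + A$ ($o{\left(A \right)} = A - 5 = -5 + A$)
$M = -6$ ($M = -5 - 1 = -6$)
$923 \left(M - 105\right) = 923 \left(-6 - 105\right) = 923 \left(-111\right) = -102453$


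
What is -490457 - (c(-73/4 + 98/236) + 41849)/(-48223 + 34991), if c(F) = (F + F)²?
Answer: -90362358661019/184242368 ≈ -4.9045e+5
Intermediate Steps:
c(F) = 4*F² (c(F) = (2*F)² = 4*F²)
-490457 - (c(-73/4 + 98/236) + 41849)/(-48223 + 34991) = -490457 - (4*(-73/4 + 98/236)² + 41849)/(-48223 + 34991) = -490457 - (4*(-73*¼ + 98*(1/236))² + 41849)/(-13232) = -490457 - (4*(-73/4 + 49/118)² + 41849)*(-1)/13232 = -490457 - (4*(-4209/236)² + 41849)*(-1)/13232 = -490457 - (4*(17715681/55696) + 41849)*(-1)/13232 = -490457 - (17715681/13924 + 41849)*(-1)/13232 = -490457 - 600421157*(-1)/(13924*13232) = -490457 - 1*(-600421157/184242368) = -490457 + 600421157/184242368 = -90362358661019/184242368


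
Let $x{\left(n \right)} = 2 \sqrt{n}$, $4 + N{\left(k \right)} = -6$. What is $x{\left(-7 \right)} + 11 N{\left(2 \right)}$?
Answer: $-110 + 2 i \sqrt{7} \approx -110.0 + 5.2915 i$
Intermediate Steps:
$N{\left(k \right)} = -10$ ($N{\left(k \right)} = -4 - 6 = -10$)
$x{\left(-7 \right)} + 11 N{\left(2 \right)} = 2 \sqrt{-7} + 11 \left(-10\right) = 2 i \sqrt{7} - 110 = -110 + 2 i \sqrt{7}$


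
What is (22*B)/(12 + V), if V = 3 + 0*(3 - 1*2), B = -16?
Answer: -352/15 ≈ -23.467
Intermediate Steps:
V = 3 (V = 3 + 0*(3 - 2) = 3 + 0*1 = 3 + 0 = 3)
(22*B)/(12 + V) = (22*(-16))/(12 + 3) = -352/15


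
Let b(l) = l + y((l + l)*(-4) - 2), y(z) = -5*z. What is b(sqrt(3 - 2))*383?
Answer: 19533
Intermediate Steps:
b(l) = 10 + 41*l (b(l) = l - 5*((l + l)*(-4) - 2) = l - 5*((2*l)*(-4) - 2) = l - 5*(-8*l - 2) = l - 5*(-2 - 8*l) = l + (10 + 40*l) = 10 + 41*l)
b(sqrt(3 - 2))*383 = (10 + 41*sqrt(3 - 2))*383 = (10 + 41*sqrt(1))*383 = (10 + 41*1)*383 = (10 + 41)*383 = 51*383 = 19533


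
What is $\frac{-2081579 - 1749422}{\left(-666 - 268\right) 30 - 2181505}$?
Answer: $\frac{3831001}{2209525} \approx 1.7339$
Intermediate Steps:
$\frac{-2081579 - 1749422}{\left(-666 - 268\right) 30 - 2181505} = - \frac{3831001}{\left(-666 - 268\right) 30 - 2181505} = - \frac{3831001}{\left(-934\right) 30 - 2181505} = - \frac{3831001}{-28020 - 2181505} = - \frac{3831001}{-2209525} = \left(-3831001\right) \left(- \frac{1}{2209525}\right) = \frac{3831001}{2209525}$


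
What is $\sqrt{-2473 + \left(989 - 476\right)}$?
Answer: $14 i \sqrt{10} \approx 44.272 i$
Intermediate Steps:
$\sqrt{-2473 + \left(989 - 476\right)} = \sqrt{-2473 + 513} = \sqrt{-1960} = 14 i \sqrt{10}$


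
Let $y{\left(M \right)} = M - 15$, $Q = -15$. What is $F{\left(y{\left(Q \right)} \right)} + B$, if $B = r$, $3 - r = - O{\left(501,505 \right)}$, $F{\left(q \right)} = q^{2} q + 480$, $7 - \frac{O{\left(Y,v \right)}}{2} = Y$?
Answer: $-27505$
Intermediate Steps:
$y{\left(M \right)} = -15 + M$
$O{\left(Y,v \right)} = 14 - 2 Y$
$F{\left(q \right)} = 480 + q^{3}$ ($F{\left(q \right)} = q^{3} + 480 = 480 + q^{3}$)
$r = -985$ ($r = 3 - - (14 - 1002) = 3 - \left(-1\right) \left(-988\right) = 3 - 988 = -985$)
$B = -985$
$F{\left(y{\left(Q \right)} \right)} + B = \left(480 + \left(-15 - 15\right)^{3}\right) - 985 = \left(480 + \left(-30\right)^{3}\right) - 985 = \left(480 - 27000\right) - 985 = -26520 - 985 = -27505$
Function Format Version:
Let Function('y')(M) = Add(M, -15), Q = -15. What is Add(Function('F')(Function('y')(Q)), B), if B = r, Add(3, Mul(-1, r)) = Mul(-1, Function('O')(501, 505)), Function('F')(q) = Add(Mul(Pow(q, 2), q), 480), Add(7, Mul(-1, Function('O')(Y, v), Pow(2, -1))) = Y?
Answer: -27505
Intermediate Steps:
Function('y')(M) = Add(-15, M)
Function('O')(Y, v) = Add(14, Mul(-2, Y))
Function('F')(q) = Add(480, Pow(q, 3)) (Function('F')(q) = Add(Pow(q, 3), 480) = Add(480, Pow(q, 3)))
r = -985 (r = Add(3, Mul(-1, Mul(-1, Add(14, Mul(-2, 501))))) = Add(3, Mul(-1, Mul(-1, Add(14, -1002)))) = Add(3, Mul(-1, Mul(-1, -988))) = Add(3, Mul(-1, 988)) = Add(3, -988) = -985)
B = -985
Add(Function('F')(Function('y')(Q)), B) = Add(Add(480, Pow(Add(-15, -15), 3)), -985) = Add(Add(480, Pow(-30, 3)), -985) = Add(Add(480, -27000), -985) = Add(-26520, -985) = -27505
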